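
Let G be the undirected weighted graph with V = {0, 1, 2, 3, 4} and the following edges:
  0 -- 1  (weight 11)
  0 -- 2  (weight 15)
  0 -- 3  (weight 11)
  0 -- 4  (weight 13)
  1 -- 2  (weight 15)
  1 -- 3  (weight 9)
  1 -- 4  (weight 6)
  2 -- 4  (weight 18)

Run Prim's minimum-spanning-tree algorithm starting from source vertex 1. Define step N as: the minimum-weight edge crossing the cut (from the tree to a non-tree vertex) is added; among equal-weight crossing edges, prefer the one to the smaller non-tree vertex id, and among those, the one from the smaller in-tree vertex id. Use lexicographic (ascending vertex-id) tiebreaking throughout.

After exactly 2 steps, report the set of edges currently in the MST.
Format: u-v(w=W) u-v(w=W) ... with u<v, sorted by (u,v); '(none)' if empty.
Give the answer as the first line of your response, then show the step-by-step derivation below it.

1-3(w=9) 1-4(w=6)

step 1: add edge 1-4 (w=6); MST = {1-4(w=6)}
step 2: add edge 1-3 (w=9); MST = {1-3(w=9) 1-4(w=6)}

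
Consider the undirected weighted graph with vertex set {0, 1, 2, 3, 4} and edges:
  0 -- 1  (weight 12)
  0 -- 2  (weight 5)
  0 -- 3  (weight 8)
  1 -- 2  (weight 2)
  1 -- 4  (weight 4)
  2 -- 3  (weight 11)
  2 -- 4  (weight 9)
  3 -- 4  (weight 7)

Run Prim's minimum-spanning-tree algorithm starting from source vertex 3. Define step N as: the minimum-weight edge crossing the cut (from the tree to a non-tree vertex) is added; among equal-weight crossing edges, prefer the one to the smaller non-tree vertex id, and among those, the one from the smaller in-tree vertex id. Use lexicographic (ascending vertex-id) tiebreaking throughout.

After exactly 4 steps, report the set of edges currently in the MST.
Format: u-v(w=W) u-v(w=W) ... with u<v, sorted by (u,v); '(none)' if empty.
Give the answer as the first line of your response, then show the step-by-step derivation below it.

0-2(w=5) 1-2(w=2) 1-4(w=4) 3-4(w=7)

step 1: add edge 3-4 (w=7); MST = {3-4(w=7)}
step 2: add edge 1-4 (w=4); MST = {1-4(w=4) 3-4(w=7)}
step 3: add edge 1-2 (w=2); MST = {1-2(w=2) 1-4(w=4) 3-4(w=7)}
step 4: add edge 0-2 (w=5); MST = {0-2(w=5) 1-2(w=2) 1-4(w=4) 3-4(w=7)}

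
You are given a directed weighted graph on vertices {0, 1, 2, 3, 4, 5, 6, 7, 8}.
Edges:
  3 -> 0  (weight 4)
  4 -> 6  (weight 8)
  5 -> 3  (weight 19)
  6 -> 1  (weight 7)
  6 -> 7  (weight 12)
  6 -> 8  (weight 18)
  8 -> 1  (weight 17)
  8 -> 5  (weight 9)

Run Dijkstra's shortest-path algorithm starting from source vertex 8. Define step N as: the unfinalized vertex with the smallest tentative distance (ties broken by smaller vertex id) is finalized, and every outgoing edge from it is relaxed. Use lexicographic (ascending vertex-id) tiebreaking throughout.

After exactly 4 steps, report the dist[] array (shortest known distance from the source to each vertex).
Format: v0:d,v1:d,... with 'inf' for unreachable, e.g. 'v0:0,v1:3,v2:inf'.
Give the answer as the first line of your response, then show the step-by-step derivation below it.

v0:32,v1:17,v2:inf,v3:28,v4:inf,v5:9,v6:inf,v7:inf,v8:0

step 1: dist = v0:inf,v1:17,v2:inf,v3:inf,v4:inf,v5:9,v6:inf,v7:inf,v8:0
step 2: dist = v0:inf,v1:17,v2:inf,v3:28,v4:inf,v5:9,v6:inf,v7:inf,v8:0
step 3: dist = v0:inf,v1:17,v2:inf,v3:28,v4:inf,v5:9,v6:inf,v7:inf,v8:0
step 4: dist = v0:32,v1:17,v2:inf,v3:28,v4:inf,v5:9,v6:inf,v7:inf,v8:0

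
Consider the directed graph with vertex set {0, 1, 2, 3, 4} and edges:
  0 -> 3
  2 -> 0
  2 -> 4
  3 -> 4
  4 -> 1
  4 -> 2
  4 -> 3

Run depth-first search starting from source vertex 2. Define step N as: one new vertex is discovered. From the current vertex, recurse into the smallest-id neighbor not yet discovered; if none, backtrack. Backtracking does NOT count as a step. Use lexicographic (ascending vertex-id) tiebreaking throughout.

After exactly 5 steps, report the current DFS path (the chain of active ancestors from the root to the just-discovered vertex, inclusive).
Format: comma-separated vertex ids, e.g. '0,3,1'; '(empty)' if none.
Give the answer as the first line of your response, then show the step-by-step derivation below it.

2,0,3,4,1

step 1: discover 2; path=2; order=2
step 2: discover 0; path=2>0; order=2,0
step 3: discover 3; path=2>0>3; order=2,0,3
step 4: discover 4; path=2>0>3>4; order=2,0,3,4
step 5: discover 1; path=2>0>3>4>1; order=2,0,3,4,1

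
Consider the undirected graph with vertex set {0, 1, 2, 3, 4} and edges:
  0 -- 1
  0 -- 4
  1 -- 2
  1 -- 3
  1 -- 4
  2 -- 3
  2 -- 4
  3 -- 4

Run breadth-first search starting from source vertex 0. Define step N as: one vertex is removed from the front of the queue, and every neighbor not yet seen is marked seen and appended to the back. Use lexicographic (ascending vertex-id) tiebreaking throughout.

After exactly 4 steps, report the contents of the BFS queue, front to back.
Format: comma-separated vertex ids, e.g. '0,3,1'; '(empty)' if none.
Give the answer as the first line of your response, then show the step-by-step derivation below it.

3

step 1: dequeue 0; queue=[1,4]; order=0
step 2: dequeue 1; queue=[4,2,3]; order=0,1
step 3: dequeue 4; queue=[2,3]; order=0,1,4
step 4: dequeue 2; queue=[3]; order=0,1,4,2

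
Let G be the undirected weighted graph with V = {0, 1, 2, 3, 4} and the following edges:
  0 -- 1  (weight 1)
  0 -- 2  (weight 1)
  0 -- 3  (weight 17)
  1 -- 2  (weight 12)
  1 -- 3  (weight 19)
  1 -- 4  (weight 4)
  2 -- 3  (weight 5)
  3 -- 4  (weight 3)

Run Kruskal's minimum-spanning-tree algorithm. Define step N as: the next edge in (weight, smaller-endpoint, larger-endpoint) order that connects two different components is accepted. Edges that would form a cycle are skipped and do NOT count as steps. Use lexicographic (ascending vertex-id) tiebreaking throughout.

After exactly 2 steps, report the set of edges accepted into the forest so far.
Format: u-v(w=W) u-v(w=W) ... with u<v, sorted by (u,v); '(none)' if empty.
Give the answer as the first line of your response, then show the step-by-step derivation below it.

0-1(w=1) 0-2(w=1)

step 1: add edge 0-1 (w=1); MST = {0-1(w=1)}
step 2: add edge 0-2 (w=1); MST = {0-1(w=1) 0-2(w=1)}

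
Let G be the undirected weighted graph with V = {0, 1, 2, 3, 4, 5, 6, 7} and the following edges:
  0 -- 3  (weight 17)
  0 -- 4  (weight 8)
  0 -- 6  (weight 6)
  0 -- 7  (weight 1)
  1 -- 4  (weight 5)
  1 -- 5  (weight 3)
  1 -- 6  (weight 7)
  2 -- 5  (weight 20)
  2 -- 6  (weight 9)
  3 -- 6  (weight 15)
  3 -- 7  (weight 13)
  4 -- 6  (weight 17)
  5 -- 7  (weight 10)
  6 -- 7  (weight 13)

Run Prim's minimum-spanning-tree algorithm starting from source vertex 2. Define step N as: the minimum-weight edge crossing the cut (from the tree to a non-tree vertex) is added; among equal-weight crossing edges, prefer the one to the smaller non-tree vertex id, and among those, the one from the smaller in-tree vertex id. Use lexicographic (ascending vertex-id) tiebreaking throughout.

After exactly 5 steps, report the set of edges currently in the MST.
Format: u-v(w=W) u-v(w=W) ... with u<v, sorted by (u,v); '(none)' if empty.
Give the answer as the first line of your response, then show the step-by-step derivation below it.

0-6(w=6) 0-7(w=1) 1-5(w=3) 1-6(w=7) 2-6(w=9)

step 1: add edge 2-6 (w=9); MST = {2-6(w=9)}
step 2: add edge 0-6 (w=6); MST = {0-6(w=6) 2-6(w=9)}
step 3: add edge 0-7 (w=1); MST = {0-6(w=6) 0-7(w=1) 2-6(w=9)}
step 4: add edge 1-6 (w=7); MST = {0-6(w=6) 0-7(w=1) 1-6(w=7) 2-6(w=9)}
step 5: add edge 1-5 (w=3); MST = {0-6(w=6) 0-7(w=1) 1-5(w=3) 1-6(w=7) 2-6(w=9)}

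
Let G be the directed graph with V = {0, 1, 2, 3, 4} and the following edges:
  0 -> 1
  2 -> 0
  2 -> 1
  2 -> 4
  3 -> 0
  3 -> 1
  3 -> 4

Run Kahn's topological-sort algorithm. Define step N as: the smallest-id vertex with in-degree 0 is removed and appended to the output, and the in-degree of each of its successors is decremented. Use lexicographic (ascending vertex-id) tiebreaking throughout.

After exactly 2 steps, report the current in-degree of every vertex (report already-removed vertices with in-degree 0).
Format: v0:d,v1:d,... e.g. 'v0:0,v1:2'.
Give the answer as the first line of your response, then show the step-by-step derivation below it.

v0:0,v1:1,v2:0,v3:0,v4:0

step 1: output 2; order=[2]; indeg=(1,2,0,0,1)
step 2: output 3; order=[2,3]; indeg=(0,1,0,0,0)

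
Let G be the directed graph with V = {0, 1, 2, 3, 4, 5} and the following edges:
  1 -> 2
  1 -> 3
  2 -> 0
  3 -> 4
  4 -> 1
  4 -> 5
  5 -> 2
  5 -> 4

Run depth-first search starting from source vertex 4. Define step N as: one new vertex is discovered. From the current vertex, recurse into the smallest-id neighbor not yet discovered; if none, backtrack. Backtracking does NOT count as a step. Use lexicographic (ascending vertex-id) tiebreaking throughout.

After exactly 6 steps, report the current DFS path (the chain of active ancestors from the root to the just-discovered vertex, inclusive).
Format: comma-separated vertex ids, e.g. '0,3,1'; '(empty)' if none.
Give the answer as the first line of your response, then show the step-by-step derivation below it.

4,5

step 1: discover 4; path=4; order=4
step 2: discover 1; path=4>1; order=4,1
step 3: discover 2; path=4>1>2; order=4,1,2
step 4: discover 0; path=4>1>2>0; order=4,1,2,0
step 5: discover 3; path=4>1>3; order=4,1,2,0,3
step 6: discover 5; path=4>5; order=4,1,2,0,3,5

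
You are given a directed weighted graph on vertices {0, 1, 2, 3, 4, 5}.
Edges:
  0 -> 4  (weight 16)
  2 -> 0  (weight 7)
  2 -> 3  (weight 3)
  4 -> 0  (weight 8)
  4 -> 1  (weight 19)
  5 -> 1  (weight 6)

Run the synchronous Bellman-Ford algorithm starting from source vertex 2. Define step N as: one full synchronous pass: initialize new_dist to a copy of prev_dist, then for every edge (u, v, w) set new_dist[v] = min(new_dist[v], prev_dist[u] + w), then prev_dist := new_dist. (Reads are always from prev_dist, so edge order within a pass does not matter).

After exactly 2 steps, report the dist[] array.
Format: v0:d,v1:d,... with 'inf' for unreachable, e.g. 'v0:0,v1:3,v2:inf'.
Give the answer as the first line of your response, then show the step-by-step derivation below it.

v0:7,v1:inf,v2:0,v3:3,v4:23,v5:inf

step 1: dist = v0:7,v1:inf,v2:0,v3:3,v4:inf,v5:inf
step 2: dist = v0:7,v1:inf,v2:0,v3:3,v4:23,v5:inf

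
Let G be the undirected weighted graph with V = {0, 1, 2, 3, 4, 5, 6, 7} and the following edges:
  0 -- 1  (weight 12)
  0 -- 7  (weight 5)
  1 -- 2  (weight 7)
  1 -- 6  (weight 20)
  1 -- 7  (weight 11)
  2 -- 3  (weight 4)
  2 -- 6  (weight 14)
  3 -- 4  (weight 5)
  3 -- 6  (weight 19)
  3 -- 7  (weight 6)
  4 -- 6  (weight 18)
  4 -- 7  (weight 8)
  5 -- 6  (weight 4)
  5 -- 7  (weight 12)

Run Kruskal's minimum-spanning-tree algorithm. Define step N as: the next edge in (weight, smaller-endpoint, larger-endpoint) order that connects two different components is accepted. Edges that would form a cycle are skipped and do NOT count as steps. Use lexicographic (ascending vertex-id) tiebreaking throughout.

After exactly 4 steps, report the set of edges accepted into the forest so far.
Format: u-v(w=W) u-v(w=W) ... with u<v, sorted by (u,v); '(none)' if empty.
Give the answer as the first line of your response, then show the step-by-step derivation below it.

0-7(w=5) 2-3(w=4) 3-4(w=5) 5-6(w=4)

step 1: add edge 2-3 (w=4); MST = {2-3(w=4)}
step 2: add edge 5-6 (w=4); MST = {2-3(w=4) 5-6(w=4)}
step 3: add edge 0-7 (w=5); MST = {0-7(w=5) 2-3(w=4) 5-6(w=4)}
step 4: add edge 3-4 (w=5); MST = {0-7(w=5) 2-3(w=4) 3-4(w=5) 5-6(w=4)}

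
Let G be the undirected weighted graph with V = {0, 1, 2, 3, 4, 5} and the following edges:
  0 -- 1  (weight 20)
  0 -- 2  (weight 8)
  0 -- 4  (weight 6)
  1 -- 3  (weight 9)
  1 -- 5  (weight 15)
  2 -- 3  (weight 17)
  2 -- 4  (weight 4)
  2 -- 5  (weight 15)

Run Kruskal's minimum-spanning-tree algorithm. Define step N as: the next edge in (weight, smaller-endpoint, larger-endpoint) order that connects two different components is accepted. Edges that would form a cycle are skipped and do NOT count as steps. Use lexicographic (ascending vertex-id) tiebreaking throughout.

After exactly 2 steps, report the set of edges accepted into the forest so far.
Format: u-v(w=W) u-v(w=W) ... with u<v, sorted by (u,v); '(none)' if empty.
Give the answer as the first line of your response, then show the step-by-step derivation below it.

0-4(w=6) 2-4(w=4)

step 1: add edge 2-4 (w=4); MST = {2-4(w=4)}
step 2: add edge 0-4 (w=6); MST = {0-4(w=6) 2-4(w=4)}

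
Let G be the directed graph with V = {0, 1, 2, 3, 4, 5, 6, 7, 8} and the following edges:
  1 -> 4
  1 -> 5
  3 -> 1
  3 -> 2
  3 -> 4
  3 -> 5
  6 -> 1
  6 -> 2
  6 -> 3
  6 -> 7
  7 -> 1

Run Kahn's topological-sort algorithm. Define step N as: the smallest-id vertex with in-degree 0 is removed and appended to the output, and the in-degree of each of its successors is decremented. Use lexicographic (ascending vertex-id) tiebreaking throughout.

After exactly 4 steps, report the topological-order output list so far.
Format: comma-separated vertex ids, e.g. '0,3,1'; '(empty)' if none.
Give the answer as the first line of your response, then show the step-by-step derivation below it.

0,6,3,2

step 1: output 0; order=[0]; indeg=(0,3,2,1,2,2,0,1,0)
step 2: output 6; order=[0,6]; indeg=(0,2,1,0,2,2,0,0,0)
step 3: output 3; order=[0,6,3]; indeg=(0,1,0,0,1,1,0,0,0)
step 4: output 2; order=[0,6,3,2]; indeg=(0,1,0,0,1,1,0,0,0)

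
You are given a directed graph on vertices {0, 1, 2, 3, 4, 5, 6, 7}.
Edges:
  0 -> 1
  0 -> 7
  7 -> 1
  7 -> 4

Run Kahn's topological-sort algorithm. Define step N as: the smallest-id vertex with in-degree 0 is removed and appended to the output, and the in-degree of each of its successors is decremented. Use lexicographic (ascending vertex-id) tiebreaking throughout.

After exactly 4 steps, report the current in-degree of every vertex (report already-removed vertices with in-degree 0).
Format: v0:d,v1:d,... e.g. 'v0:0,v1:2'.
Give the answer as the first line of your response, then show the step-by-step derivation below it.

v0:0,v1:1,v2:0,v3:0,v4:1,v5:0,v6:0,v7:0

step 1: output 0; order=[0]; indeg=(0,1,0,0,1,0,0,0)
step 2: output 2; order=[0,2]; indeg=(0,1,0,0,1,0,0,0)
step 3: output 3; order=[0,2,3]; indeg=(0,1,0,0,1,0,0,0)
step 4: output 5; order=[0,2,3,5]; indeg=(0,1,0,0,1,0,0,0)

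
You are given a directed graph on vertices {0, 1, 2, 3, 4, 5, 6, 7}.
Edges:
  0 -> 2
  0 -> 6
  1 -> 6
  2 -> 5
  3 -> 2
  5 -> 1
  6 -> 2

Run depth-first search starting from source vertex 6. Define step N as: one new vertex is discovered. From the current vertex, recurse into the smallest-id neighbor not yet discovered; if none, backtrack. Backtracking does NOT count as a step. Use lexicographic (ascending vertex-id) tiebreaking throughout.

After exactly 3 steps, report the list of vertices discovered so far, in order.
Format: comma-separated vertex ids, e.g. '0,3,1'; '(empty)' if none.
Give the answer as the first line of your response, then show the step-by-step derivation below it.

6,2,5

step 1: discover 6; path=6; order=6
step 2: discover 2; path=6>2; order=6,2
step 3: discover 5; path=6>2>5; order=6,2,5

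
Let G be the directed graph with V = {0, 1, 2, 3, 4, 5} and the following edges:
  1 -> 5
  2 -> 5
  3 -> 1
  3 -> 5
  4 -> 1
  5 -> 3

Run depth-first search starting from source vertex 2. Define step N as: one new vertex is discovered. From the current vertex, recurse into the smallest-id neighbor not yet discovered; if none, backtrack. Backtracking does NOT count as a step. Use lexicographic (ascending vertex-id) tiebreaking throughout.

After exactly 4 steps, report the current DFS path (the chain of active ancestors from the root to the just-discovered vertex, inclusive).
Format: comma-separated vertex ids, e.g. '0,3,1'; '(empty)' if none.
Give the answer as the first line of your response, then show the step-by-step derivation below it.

2,5,3,1

step 1: discover 2; path=2; order=2
step 2: discover 5; path=2>5; order=2,5
step 3: discover 3; path=2>5>3; order=2,5,3
step 4: discover 1; path=2>5>3>1; order=2,5,3,1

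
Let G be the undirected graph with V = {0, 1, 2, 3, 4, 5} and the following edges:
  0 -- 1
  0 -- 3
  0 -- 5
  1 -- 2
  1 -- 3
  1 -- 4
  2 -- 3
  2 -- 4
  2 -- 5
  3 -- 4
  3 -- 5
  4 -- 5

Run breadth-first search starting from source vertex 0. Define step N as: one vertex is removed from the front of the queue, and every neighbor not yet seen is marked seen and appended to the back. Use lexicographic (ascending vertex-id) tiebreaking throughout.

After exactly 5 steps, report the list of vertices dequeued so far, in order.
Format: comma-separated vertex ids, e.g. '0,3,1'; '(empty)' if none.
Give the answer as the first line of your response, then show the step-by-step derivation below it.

0,1,3,5,2

step 1: dequeue 0; queue=[1,3,5]; order=0
step 2: dequeue 1; queue=[3,5,2,4]; order=0,1
step 3: dequeue 3; queue=[5,2,4]; order=0,1,3
step 4: dequeue 5; queue=[2,4]; order=0,1,3,5
step 5: dequeue 2; queue=[4]; order=0,1,3,5,2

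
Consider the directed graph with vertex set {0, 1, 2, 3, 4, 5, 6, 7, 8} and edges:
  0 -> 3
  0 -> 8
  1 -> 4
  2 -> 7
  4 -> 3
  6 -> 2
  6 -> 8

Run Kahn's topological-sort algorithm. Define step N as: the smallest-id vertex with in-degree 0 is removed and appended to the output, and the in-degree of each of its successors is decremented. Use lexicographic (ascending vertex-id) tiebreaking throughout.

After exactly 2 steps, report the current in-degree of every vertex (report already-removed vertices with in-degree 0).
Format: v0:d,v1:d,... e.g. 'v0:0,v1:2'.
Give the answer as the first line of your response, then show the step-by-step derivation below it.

v0:0,v1:0,v2:1,v3:1,v4:0,v5:0,v6:0,v7:1,v8:1

step 1: output 0; order=[0]; indeg=(0,0,1,1,1,0,0,1,1)
step 2: output 1; order=[0,1]; indeg=(0,0,1,1,0,0,0,1,1)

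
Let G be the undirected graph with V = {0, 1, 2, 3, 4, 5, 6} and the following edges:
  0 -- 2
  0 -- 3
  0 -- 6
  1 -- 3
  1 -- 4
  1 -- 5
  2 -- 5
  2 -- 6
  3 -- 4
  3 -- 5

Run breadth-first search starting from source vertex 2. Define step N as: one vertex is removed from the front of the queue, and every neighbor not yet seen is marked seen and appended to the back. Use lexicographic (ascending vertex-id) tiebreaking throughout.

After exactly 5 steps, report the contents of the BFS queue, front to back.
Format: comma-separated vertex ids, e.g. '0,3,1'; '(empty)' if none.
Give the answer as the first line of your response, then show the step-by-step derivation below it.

1,4

step 1: dequeue 2; queue=[0,5,6]; order=2
step 2: dequeue 0; queue=[5,6,3]; order=2,0
step 3: dequeue 5; queue=[6,3,1]; order=2,0,5
step 4: dequeue 6; queue=[3,1]; order=2,0,5,6
step 5: dequeue 3; queue=[1,4]; order=2,0,5,6,3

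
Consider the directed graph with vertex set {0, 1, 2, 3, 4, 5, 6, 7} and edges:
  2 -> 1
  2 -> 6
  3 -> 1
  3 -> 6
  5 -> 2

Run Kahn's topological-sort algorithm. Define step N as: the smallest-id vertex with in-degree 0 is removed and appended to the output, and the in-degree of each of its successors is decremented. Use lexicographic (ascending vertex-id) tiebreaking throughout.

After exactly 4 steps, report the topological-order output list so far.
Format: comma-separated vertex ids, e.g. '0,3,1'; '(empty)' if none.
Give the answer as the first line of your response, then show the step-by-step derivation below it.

0,3,4,5

step 1: output 0; order=[0]; indeg=(0,2,1,0,0,0,2,0)
step 2: output 3; order=[0,3]; indeg=(0,1,1,0,0,0,1,0)
step 3: output 4; order=[0,3,4]; indeg=(0,1,1,0,0,0,1,0)
step 4: output 5; order=[0,3,4,5]; indeg=(0,1,0,0,0,0,1,0)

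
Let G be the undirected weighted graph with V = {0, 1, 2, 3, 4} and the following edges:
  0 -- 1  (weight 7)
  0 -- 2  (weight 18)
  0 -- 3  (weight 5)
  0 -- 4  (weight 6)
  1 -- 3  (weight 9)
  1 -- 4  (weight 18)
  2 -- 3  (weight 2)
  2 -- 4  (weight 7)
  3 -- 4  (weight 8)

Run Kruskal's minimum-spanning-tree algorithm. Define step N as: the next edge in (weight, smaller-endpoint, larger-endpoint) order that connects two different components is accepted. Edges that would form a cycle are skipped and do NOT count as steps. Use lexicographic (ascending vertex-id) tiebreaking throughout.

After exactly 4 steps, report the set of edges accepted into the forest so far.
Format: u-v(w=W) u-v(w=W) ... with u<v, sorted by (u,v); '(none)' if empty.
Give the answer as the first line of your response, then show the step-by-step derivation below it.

0-1(w=7) 0-3(w=5) 0-4(w=6) 2-3(w=2)

step 1: add edge 2-3 (w=2); MST = {2-3(w=2)}
step 2: add edge 0-3 (w=5); MST = {0-3(w=5) 2-3(w=2)}
step 3: add edge 0-4 (w=6); MST = {0-3(w=5) 0-4(w=6) 2-3(w=2)}
step 4: add edge 0-1 (w=7); MST = {0-1(w=7) 0-3(w=5) 0-4(w=6) 2-3(w=2)}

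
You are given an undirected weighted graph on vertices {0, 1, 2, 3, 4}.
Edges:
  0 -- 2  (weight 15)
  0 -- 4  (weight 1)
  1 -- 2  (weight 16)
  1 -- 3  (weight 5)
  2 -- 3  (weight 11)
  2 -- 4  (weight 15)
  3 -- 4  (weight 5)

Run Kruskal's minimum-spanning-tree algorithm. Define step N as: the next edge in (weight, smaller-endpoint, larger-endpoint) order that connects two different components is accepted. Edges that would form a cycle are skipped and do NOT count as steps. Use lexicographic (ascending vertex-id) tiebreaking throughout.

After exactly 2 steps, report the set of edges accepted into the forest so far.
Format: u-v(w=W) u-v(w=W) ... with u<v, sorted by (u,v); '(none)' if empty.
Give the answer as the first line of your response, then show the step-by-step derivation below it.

0-4(w=1) 1-3(w=5)

step 1: add edge 0-4 (w=1); MST = {0-4(w=1)}
step 2: add edge 1-3 (w=5); MST = {0-4(w=1) 1-3(w=5)}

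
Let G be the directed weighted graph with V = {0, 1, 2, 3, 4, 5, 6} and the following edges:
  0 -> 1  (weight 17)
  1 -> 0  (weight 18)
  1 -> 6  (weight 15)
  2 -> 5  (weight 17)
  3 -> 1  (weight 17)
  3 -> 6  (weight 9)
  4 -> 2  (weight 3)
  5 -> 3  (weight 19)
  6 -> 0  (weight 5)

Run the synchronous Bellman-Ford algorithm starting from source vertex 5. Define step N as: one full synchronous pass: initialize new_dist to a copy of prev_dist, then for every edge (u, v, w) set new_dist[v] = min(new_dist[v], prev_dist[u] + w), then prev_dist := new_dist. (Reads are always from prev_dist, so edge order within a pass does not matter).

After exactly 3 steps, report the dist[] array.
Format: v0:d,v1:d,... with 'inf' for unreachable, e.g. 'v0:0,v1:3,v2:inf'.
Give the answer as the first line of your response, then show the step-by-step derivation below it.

v0:33,v1:36,v2:inf,v3:19,v4:inf,v5:0,v6:28

step 1: dist = v0:inf,v1:inf,v2:inf,v3:19,v4:inf,v5:0,v6:inf
step 2: dist = v0:inf,v1:36,v2:inf,v3:19,v4:inf,v5:0,v6:28
step 3: dist = v0:33,v1:36,v2:inf,v3:19,v4:inf,v5:0,v6:28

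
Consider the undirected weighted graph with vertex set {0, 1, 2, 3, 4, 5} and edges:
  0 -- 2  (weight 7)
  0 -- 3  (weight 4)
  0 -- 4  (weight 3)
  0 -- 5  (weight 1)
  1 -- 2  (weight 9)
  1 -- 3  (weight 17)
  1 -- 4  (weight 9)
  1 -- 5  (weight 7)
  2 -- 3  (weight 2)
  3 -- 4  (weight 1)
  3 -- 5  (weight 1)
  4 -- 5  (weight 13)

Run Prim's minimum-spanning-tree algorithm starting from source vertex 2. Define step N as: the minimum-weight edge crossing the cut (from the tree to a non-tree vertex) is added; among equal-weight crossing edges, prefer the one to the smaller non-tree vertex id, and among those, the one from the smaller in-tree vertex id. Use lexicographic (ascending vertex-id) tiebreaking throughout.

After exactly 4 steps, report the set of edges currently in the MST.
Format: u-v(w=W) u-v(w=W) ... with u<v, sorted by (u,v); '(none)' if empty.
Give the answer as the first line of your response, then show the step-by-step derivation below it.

0-5(w=1) 2-3(w=2) 3-4(w=1) 3-5(w=1)

step 1: add edge 2-3 (w=2); MST = {2-3(w=2)}
step 2: add edge 3-4 (w=1); MST = {2-3(w=2) 3-4(w=1)}
step 3: add edge 3-5 (w=1); MST = {2-3(w=2) 3-4(w=1) 3-5(w=1)}
step 4: add edge 0-5 (w=1); MST = {0-5(w=1) 2-3(w=2) 3-4(w=1) 3-5(w=1)}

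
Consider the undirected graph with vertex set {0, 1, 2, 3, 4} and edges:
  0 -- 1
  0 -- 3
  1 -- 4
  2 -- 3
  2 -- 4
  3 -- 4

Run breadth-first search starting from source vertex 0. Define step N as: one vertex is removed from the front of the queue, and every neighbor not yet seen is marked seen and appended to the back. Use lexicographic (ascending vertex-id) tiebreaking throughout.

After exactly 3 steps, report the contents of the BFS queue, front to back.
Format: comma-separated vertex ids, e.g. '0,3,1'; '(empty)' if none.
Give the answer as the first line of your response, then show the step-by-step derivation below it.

4,2

step 1: dequeue 0; queue=[1,3]; order=0
step 2: dequeue 1; queue=[3,4]; order=0,1
step 3: dequeue 3; queue=[4,2]; order=0,1,3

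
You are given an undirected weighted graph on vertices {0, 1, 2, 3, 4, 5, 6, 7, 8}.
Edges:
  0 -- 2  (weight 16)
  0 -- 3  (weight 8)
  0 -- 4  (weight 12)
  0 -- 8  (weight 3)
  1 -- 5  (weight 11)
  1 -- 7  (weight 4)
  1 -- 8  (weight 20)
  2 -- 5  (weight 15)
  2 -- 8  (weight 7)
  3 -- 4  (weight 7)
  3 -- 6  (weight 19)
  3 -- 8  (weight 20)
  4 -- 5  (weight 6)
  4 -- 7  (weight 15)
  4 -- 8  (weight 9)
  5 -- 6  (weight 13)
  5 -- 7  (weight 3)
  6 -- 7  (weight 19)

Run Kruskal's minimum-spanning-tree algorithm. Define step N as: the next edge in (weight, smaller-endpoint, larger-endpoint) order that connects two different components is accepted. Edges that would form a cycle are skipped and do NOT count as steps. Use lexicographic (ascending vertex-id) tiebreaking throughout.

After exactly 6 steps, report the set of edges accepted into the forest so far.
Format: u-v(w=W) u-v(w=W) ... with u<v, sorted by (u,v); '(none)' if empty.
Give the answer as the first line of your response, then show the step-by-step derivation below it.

0-8(w=3) 1-7(w=4) 2-8(w=7) 3-4(w=7) 4-5(w=6) 5-7(w=3)

step 1: add edge 0-8 (w=3); MST = {0-8(w=3)}
step 2: add edge 5-7 (w=3); MST = {0-8(w=3) 5-7(w=3)}
step 3: add edge 1-7 (w=4); MST = {0-8(w=3) 1-7(w=4) 5-7(w=3)}
step 4: add edge 4-5 (w=6); MST = {0-8(w=3) 1-7(w=4) 4-5(w=6) 5-7(w=3)}
step 5: add edge 2-8 (w=7); MST = {0-8(w=3) 1-7(w=4) 2-8(w=7) 4-5(w=6) 5-7(w=3)}
step 6: add edge 3-4 (w=7); MST = {0-8(w=3) 1-7(w=4) 2-8(w=7) 3-4(w=7) 4-5(w=6) 5-7(w=3)}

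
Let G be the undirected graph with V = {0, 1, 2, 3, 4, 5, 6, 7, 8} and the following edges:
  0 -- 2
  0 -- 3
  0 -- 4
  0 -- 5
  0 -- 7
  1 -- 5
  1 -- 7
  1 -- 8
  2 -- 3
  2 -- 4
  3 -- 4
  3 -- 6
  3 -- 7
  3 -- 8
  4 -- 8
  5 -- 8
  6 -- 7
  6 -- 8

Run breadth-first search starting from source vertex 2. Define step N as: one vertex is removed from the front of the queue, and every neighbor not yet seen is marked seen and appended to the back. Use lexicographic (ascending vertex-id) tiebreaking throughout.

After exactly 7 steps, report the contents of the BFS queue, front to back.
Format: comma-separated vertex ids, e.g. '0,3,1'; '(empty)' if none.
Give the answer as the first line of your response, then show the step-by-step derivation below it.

8,1

step 1: dequeue 2; queue=[0,3,4]; order=2
step 2: dequeue 0; queue=[3,4,5,7]; order=2,0
step 3: dequeue 3; queue=[4,5,7,6,8]; order=2,0,3
step 4: dequeue 4; queue=[5,7,6,8]; order=2,0,3,4
step 5: dequeue 5; queue=[7,6,8,1]; order=2,0,3,4,5
step 6: dequeue 7; queue=[6,8,1]; order=2,0,3,4,5,7
step 7: dequeue 6; queue=[8,1]; order=2,0,3,4,5,7,6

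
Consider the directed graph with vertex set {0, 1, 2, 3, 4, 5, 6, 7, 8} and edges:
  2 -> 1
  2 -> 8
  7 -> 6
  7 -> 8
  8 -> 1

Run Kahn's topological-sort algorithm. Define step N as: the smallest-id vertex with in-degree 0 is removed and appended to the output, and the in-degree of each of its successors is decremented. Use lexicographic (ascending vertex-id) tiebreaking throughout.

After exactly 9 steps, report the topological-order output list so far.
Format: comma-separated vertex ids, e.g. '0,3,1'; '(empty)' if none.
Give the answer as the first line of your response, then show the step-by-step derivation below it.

0,2,3,4,5,7,6,8,1

step 1: output 0; order=[0]; indeg=(0,2,0,0,0,0,1,0,2)
step 2: output 2; order=[0,2]; indeg=(0,1,0,0,0,0,1,0,1)
step 3: output 3; order=[0,2,3]; indeg=(0,1,0,0,0,0,1,0,1)
step 4: output 4; order=[0,2,3,4]; indeg=(0,1,0,0,0,0,1,0,1)
step 5: output 5; order=[0,2,3,4,5]; indeg=(0,1,0,0,0,0,1,0,1)
step 6: output 7; order=[0,2,3,4,5,7]; indeg=(0,1,0,0,0,0,0,0,0)
step 7: output 6; order=[0,2,3,4,5,7,6]; indeg=(0,1,0,0,0,0,0,0,0)
step 8: output 8; order=[0,2,3,4,5,7,6,8]; indeg=(0,0,0,0,0,0,0,0,0)
step 9: output 1; order=[0,2,3,4,5,7,6,8,1]; indeg=(0,0,0,0,0,0,0,0,0)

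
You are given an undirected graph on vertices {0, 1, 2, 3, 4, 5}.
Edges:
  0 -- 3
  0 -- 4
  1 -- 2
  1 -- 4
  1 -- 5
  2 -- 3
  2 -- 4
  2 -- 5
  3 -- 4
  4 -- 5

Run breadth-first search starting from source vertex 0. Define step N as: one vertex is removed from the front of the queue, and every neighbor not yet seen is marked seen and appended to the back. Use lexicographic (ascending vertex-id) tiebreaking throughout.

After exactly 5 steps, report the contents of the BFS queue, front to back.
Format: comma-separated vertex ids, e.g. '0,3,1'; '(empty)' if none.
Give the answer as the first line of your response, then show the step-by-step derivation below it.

5

step 1: dequeue 0; queue=[3,4]; order=0
step 2: dequeue 3; queue=[4,2]; order=0,3
step 3: dequeue 4; queue=[2,1,5]; order=0,3,4
step 4: dequeue 2; queue=[1,5]; order=0,3,4,2
step 5: dequeue 1; queue=[5]; order=0,3,4,2,1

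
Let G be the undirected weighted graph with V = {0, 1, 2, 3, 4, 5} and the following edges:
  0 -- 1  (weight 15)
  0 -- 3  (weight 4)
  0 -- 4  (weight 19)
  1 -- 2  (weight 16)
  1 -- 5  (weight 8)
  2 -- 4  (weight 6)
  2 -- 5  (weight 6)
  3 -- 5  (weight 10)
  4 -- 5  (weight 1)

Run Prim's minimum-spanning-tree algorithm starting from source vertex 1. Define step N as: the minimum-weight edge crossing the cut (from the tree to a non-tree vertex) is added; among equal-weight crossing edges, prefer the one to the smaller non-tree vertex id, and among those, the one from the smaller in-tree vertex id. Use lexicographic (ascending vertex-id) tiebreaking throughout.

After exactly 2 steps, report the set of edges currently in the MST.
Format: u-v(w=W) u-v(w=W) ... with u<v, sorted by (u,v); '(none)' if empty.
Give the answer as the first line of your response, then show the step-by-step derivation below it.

1-5(w=8) 4-5(w=1)

step 1: add edge 1-5 (w=8); MST = {1-5(w=8)}
step 2: add edge 4-5 (w=1); MST = {1-5(w=8) 4-5(w=1)}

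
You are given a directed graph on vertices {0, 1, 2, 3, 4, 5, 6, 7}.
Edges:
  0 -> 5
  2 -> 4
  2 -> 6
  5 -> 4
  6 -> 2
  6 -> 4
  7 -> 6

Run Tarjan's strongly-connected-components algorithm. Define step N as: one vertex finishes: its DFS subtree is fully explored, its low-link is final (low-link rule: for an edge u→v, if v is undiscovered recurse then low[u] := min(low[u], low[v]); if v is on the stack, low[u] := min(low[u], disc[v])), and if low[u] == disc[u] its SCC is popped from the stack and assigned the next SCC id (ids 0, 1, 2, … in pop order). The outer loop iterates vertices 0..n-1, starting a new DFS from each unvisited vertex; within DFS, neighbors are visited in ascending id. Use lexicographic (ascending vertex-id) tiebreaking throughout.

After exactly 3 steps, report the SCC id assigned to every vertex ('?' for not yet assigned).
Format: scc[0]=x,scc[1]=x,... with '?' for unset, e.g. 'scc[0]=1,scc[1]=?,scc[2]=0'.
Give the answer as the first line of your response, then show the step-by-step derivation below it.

scc[0]=2,scc[1]=?,scc[2]=?,scc[3]=?,scc[4]=0,scc[5]=1,scc[6]=?,scc[7]=?

step 1: low=(low[0]=0,low[1]=?,low[2]=?,low[3]=?,low[4]=2,low[5]=1,low[6]=?,low[7]=?); scc=(scc[0]=?,scc[1]=?,scc[2]=?,scc[3]=?,scc[4]=0,scc[5]=?,scc[6]=?,scc[7]=?)
step 2: low=(low[0]=0,low[1]=?,low[2]=?,low[3]=?,low[4]=2,low[5]=1,low[6]=?,low[7]=?); scc=(scc[0]=?,scc[1]=?,scc[2]=?,scc[3]=?,scc[4]=0,scc[5]=1,scc[6]=?,scc[7]=?)
step 3: low=(low[0]=0,low[1]=?,low[2]=?,low[3]=?,low[4]=2,low[5]=1,low[6]=?,low[7]=?); scc=(scc[0]=2,scc[1]=?,scc[2]=?,scc[3]=?,scc[4]=0,scc[5]=1,scc[6]=?,scc[7]=?)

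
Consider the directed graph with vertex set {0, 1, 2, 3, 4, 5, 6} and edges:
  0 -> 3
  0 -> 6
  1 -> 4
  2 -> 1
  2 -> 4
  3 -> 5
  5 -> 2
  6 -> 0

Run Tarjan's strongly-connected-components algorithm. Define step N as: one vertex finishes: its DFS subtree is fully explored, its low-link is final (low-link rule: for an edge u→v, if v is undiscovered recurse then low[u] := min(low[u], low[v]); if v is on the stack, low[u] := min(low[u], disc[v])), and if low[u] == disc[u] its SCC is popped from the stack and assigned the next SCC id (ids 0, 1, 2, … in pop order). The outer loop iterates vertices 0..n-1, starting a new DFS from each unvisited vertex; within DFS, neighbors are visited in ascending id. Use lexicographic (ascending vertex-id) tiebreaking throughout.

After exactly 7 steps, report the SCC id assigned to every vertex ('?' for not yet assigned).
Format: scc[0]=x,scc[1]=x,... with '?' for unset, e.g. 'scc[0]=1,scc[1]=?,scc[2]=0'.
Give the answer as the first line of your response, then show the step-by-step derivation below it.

scc[0]=5,scc[1]=1,scc[2]=2,scc[3]=4,scc[4]=0,scc[5]=3,scc[6]=5

step 1: low=(low[0]=0,low[1]=4,low[2]=3,low[3]=1,low[4]=5,low[5]=2,low[6]=?); scc=(scc[0]=?,scc[1]=?,scc[2]=?,scc[3]=?,scc[4]=0,scc[5]=?,scc[6]=?)
step 2: low=(low[0]=0,low[1]=4,low[2]=3,low[3]=1,low[4]=5,low[5]=2,low[6]=?); scc=(scc[0]=?,scc[1]=1,scc[2]=?,scc[3]=?,scc[4]=0,scc[5]=?,scc[6]=?)
step 3: low=(low[0]=0,low[1]=4,low[2]=3,low[3]=1,low[4]=5,low[5]=2,low[6]=?); scc=(scc[0]=?,scc[1]=1,scc[2]=2,scc[3]=?,scc[4]=0,scc[5]=?,scc[6]=?)
step 4: low=(low[0]=0,low[1]=4,low[2]=3,low[3]=1,low[4]=5,low[5]=2,low[6]=?); scc=(scc[0]=?,scc[1]=1,scc[2]=2,scc[3]=?,scc[4]=0,scc[5]=3,scc[6]=?)
step 5: low=(low[0]=0,low[1]=4,low[2]=3,low[3]=1,low[4]=5,low[5]=2,low[6]=?); scc=(scc[0]=?,scc[1]=1,scc[2]=2,scc[3]=4,scc[4]=0,scc[5]=3,scc[6]=?)
step 6: low=(low[0]=0,low[1]=4,low[2]=3,low[3]=1,low[4]=5,low[5]=2,low[6]=0); scc=(scc[0]=?,scc[1]=1,scc[2]=2,scc[3]=4,scc[4]=0,scc[5]=3,scc[6]=?)
step 7: low=(low[0]=0,low[1]=4,low[2]=3,low[3]=1,low[4]=5,low[5]=2,low[6]=0); scc=(scc[0]=5,scc[1]=1,scc[2]=2,scc[3]=4,scc[4]=0,scc[5]=3,scc[6]=5)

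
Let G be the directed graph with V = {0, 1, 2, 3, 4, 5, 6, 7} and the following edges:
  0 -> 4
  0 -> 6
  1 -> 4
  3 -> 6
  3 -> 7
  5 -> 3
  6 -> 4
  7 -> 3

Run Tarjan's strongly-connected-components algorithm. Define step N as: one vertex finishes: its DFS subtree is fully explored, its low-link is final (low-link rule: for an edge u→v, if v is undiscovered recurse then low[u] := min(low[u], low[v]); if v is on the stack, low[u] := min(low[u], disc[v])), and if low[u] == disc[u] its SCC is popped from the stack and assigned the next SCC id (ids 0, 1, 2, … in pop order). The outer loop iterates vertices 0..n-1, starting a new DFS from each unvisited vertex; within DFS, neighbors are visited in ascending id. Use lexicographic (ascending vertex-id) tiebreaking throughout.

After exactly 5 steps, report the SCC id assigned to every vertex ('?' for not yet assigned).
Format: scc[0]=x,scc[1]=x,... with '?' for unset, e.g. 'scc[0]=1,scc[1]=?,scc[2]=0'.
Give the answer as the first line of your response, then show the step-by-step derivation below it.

scc[0]=2,scc[1]=3,scc[2]=4,scc[3]=?,scc[4]=0,scc[5]=?,scc[6]=1,scc[7]=?

step 1: low=(low[0]=0,low[1]=?,low[2]=?,low[3]=?,low[4]=1,low[5]=?,low[6]=?,low[7]=?); scc=(scc[0]=?,scc[1]=?,scc[2]=?,scc[3]=?,scc[4]=0,scc[5]=?,scc[6]=?,scc[7]=?)
step 2: low=(low[0]=0,low[1]=?,low[2]=?,low[3]=?,low[4]=1,low[5]=?,low[6]=2,low[7]=?); scc=(scc[0]=?,scc[1]=?,scc[2]=?,scc[3]=?,scc[4]=0,scc[5]=?,scc[6]=1,scc[7]=?)
step 3: low=(low[0]=0,low[1]=?,low[2]=?,low[3]=?,low[4]=1,low[5]=?,low[6]=2,low[7]=?); scc=(scc[0]=2,scc[1]=?,scc[2]=?,scc[3]=?,scc[4]=0,scc[5]=?,scc[6]=1,scc[7]=?)
step 4: low=(low[0]=0,low[1]=3,low[2]=?,low[3]=?,low[4]=1,low[5]=?,low[6]=2,low[7]=?); scc=(scc[0]=2,scc[1]=3,scc[2]=?,scc[3]=?,scc[4]=0,scc[5]=?,scc[6]=1,scc[7]=?)
step 5: low=(low[0]=0,low[1]=3,low[2]=4,low[3]=?,low[4]=1,low[5]=?,low[6]=2,low[7]=?); scc=(scc[0]=2,scc[1]=3,scc[2]=4,scc[3]=?,scc[4]=0,scc[5]=?,scc[6]=1,scc[7]=?)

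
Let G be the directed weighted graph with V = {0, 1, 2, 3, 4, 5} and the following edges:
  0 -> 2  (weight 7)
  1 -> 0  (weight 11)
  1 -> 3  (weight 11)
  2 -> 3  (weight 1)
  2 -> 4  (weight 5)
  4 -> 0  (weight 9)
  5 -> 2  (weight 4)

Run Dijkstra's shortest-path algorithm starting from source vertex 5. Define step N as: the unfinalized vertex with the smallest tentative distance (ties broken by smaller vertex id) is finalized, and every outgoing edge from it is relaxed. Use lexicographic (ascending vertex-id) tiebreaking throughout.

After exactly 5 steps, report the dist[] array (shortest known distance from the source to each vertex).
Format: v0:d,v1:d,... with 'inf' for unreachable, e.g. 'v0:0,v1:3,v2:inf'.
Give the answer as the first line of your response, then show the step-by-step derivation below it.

v0:18,v1:inf,v2:4,v3:5,v4:9,v5:0

step 1: dist = v0:inf,v1:inf,v2:4,v3:inf,v4:inf,v5:0
step 2: dist = v0:inf,v1:inf,v2:4,v3:5,v4:9,v5:0
step 3: dist = v0:inf,v1:inf,v2:4,v3:5,v4:9,v5:0
step 4: dist = v0:18,v1:inf,v2:4,v3:5,v4:9,v5:0
step 5: dist = v0:18,v1:inf,v2:4,v3:5,v4:9,v5:0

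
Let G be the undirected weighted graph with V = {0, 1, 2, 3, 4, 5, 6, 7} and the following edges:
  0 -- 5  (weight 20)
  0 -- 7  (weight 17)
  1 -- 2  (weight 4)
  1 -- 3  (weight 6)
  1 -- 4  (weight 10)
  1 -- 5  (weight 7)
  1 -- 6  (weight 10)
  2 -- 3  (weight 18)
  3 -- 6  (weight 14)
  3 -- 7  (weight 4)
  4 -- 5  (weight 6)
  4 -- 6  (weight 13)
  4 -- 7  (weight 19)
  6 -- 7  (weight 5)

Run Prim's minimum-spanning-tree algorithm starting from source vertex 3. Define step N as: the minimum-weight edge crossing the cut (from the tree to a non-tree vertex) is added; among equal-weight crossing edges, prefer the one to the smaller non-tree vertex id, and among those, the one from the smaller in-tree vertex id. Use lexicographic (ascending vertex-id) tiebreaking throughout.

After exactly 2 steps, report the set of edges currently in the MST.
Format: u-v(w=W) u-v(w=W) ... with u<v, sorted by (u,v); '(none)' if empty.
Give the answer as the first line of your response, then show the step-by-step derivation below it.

3-7(w=4) 6-7(w=5)

step 1: add edge 3-7 (w=4); MST = {3-7(w=4)}
step 2: add edge 6-7 (w=5); MST = {3-7(w=4) 6-7(w=5)}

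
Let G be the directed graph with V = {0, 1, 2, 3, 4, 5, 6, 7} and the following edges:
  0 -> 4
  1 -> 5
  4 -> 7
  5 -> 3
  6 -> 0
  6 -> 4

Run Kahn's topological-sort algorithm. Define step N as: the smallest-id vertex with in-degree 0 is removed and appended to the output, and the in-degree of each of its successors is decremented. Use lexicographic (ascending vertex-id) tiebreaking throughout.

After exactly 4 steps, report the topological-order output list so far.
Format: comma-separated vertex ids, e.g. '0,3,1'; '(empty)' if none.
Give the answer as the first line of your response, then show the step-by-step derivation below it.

1,2,5,3

step 1: output 1; order=[1]; indeg=(1,0,0,1,2,0,0,1)
step 2: output 2; order=[1,2]; indeg=(1,0,0,1,2,0,0,1)
step 3: output 5; order=[1,2,5]; indeg=(1,0,0,0,2,0,0,1)
step 4: output 3; order=[1,2,5,3]; indeg=(1,0,0,0,2,0,0,1)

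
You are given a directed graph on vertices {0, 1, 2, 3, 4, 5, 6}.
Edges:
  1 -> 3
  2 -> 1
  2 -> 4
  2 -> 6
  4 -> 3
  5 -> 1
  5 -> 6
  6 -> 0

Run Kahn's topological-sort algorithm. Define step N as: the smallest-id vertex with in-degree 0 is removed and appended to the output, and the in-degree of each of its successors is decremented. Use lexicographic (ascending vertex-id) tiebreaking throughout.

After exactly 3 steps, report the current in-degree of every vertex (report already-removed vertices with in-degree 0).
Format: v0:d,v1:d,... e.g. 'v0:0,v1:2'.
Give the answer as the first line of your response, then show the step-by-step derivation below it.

v0:1,v1:0,v2:0,v3:1,v4:0,v5:0,v6:0

step 1: output 2; order=[2]; indeg=(1,1,0,2,0,0,1)
step 2: output 4; order=[2,4]; indeg=(1,1,0,1,0,0,1)
step 3: output 5; order=[2,4,5]; indeg=(1,0,0,1,0,0,0)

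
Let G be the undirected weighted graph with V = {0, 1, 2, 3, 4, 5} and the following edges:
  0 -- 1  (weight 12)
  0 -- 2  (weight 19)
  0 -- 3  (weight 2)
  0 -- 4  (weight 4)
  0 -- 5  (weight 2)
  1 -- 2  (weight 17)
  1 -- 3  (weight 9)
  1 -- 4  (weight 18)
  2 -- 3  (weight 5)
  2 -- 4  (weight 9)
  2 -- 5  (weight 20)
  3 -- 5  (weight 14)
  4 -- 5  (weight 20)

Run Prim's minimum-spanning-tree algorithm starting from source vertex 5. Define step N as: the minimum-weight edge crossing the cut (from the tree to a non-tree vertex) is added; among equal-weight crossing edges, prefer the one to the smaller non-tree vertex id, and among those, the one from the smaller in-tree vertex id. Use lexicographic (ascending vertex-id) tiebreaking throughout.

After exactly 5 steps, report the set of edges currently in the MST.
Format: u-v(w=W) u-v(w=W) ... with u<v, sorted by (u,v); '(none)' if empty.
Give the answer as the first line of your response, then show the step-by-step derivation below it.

0-3(w=2) 0-4(w=4) 0-5(w=2) 1-3(w=9) 2-3(w=5)

step 1: add edge 0-5 (w=2); MST = {0-5(w=2)}
step 2: add edge 0-3 (w=2); MST = {0-3(w=2) 0-5(w=2)}
step 3: add edge 0-4 (w=4); MST = {0-3(w=2) 0-4(w=4) 0-5(w=2)}
step 4: add edge 2-3 (w=5); MST = {0-3(w=2) 0-4(w=4) 0-5(w=2) 2-3(w=5)}
step 5: add edge 1-3 (w=9); MST = {0-3(w=2) 0-4(w=4) 0-5(w=2) 1-3(w=9) 2-3(w=5)}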